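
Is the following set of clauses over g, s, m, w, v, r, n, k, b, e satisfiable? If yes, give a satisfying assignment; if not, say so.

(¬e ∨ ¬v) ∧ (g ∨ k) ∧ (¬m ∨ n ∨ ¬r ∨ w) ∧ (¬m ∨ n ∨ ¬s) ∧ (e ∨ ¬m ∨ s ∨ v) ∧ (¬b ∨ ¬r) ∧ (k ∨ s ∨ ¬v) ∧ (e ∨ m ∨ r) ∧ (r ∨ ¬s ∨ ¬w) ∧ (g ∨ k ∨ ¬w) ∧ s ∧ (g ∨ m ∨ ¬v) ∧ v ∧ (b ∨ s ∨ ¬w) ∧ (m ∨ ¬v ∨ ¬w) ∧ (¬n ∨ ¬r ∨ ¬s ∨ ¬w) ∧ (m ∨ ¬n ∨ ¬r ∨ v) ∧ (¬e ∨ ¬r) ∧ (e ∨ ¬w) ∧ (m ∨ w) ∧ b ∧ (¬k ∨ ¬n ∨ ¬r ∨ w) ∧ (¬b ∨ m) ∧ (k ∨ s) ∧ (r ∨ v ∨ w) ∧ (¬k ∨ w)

Unit clause (s) forces s = True.
Unit clause (v) forces v = True.
Unit clause (b) forces b = True.
In (¬b ∨ m) only m is left, so m = True.
In (¬e ∨ ¬v) only ¬e is left, so e = False.
In (¬m ∨ n ∨ ¬s) only n is left, so n = True.
In (¬b ∨ ¬r) only ¬r is left, so r = False.
In (r ∨ ¬s ∨ ¬w) only ¬w is left, so w = False.
In (¬k ∨ w) only ¬k is left, so k = False.
In (g ∨ k) only g is left, so g = True.
All clauses satisfied.

g = True; s = True; m = True; w = False; v = True; r = False; n = True; k = False; b = True; e = False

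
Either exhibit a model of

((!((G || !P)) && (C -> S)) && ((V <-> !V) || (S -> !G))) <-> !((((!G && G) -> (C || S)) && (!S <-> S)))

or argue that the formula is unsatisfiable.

S = False, P = True, G = False, V = True, C = False

  ((!((G || !P)) && (C -> S)) && ((V <-> !V) || (S -> !G))) <-> !((((!G && G) -> (C || S)) && (!S <-> S))) = True
    (!((G || !P)) && (C -> S)) && ((V <-> !V) || (S -> !G)) = True
      !((G || !P)) && (C -> S) = True
        !((G || !P)) = True
          G || !P = False
            !P = False
        C -> S = True
      (V <-> !V) || (S -> !G) = True
        V <-> !V = False
          !V = False
        S -> !G = True
          !G = True
    !((((!G && G) -> (C || S)) && (!S <-> S))) = True
      ((!G && G) -> (C || S)) && (!S <-> S) = False
        (!G && G) -> (C || S) = True
          !G && G = False
            !G = True
          C || S = False
        !S <-> S = False
          !S = True
The formula evaluates to True.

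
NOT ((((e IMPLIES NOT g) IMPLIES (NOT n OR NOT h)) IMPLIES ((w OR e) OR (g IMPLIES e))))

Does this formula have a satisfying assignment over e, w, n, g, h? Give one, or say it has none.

e: False, w: False, n: True, g: True, h: False

  NOT ((((e IMPLIES NOT g) IMPLIES (NOT n OR NOT h)) IMPLIES ((w OR e) OR (g IMPLIES e)))) = True
    ((e IMPLIES NOT g) IMPLIES (NOT n OR NOT h)) IMPLIES ((w OR e) OR (g IMPLIES e)) = False
      (e IMPLIES NOT g) IMPLIES (NOT n OR NOT h) = True
        e IMPLIES NOT g = True
          NOT g = False
        NOT n OR NOT h = True
          NOT n = False
          NOT h = True
      (w OR e) OR (g IMPLIES e) = False
        w OR e = False
        g IMPLIES e = False
The formula evaluates to True.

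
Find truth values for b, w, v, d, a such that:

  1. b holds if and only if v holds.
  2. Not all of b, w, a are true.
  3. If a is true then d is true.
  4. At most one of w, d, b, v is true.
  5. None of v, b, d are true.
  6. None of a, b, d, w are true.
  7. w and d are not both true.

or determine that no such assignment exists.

b = False, w = False, v = False, d = False, a = False

  (1) b=F, v=F — same ✓
  (2) {b, w, a}: 0/3 true — not all ✓
  (3) a=F ⇒ d: vacuous ✓
  (4) {w, d, b, v}: 0 true — at most one ✓
  (5) {v, b, d}: 0 true — none ✓
  (6) {a, b, d, w}: 0 true — none ✓
  (7) w=F, d=F — not both ✓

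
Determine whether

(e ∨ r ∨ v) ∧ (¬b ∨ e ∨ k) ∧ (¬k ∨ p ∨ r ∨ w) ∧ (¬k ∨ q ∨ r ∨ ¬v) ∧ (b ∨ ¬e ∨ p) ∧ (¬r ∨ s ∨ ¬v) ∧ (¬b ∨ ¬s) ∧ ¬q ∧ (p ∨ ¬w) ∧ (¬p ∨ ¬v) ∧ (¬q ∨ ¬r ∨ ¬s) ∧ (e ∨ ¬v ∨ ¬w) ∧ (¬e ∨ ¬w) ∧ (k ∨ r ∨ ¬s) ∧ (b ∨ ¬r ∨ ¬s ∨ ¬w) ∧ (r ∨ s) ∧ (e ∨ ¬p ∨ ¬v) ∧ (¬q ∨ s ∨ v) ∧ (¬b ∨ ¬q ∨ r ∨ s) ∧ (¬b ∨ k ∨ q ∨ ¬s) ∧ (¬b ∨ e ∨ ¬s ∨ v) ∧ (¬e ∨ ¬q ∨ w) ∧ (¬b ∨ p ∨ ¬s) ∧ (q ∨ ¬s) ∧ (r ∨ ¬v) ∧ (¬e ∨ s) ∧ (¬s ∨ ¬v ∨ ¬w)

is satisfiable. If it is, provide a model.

Unit clause (¬q) forces q = False.
In (q ∨ ¬s) only ¬s is left, so s = False.
In (¬e ∨ s) only ¬e is left, so e = False.
In (r ∨ s) only r is left, so r = True.
In (¬r ∨ s ∨ ¬v) only ¬v is left, so v = False.
Set k = True.
Set p = False.
  then (p ∨ ¬w) forces w = False.
Set b = True.
All clauses satisfied.

r = True; k = True; v = False; s = False; q = False; p = False; w = False; e = False; b = True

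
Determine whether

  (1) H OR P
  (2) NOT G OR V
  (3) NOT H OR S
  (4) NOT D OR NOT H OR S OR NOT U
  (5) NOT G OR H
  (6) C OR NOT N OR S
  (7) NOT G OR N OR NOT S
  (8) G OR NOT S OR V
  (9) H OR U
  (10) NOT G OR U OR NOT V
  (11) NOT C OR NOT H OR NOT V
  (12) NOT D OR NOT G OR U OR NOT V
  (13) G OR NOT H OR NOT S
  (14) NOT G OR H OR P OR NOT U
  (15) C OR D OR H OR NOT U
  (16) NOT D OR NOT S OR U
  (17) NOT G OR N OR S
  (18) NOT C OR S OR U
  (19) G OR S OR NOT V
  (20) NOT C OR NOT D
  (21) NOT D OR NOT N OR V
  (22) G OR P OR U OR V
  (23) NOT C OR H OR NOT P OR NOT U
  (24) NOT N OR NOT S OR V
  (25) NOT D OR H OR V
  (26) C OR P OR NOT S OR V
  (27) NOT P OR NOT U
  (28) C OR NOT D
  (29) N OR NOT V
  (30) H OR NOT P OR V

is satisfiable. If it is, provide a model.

S = True, U = True, P = False, V = True, D = False, C = False, N = True, G = True, H = True

Try S = False:
  (NOT H OR S) forces H = False.
  (H OR P) forces P = True.
  (NOT G OR H) forces G = False.
  (H OR U) forces U = True.
  clause (NOT P OR NOT U) is falsified — backtrack.
So S = True.
Set U = True.
  then (NOT P OR NOT U) forces P = False.
  then (H OR P) forces H = True.
  then (G OR NOT H OR NOT S) forces G = True.
  then (NOT G OR V) forces V = True.
  then (NOT G OR N OR NOT S) forces N = True.
  then (NOT C OR NOT H OR NOT V) forces C = False.
  then (C OR NOT D) forces D = False.
All clauses satisfied.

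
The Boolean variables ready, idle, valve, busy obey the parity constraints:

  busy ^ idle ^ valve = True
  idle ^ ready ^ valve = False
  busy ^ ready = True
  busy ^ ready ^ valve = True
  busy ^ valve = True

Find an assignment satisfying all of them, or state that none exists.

ready = False; idle = False; valve = False; busy = True

busy ^ idle ^ valve = T ^ F ^ F = True ✓
idle ^ ready ^ valve = F ^ F ^ F = False ✓
busy ^ ready = T ^ F = True ✓
busy ^ ready ^ valve = T ^ F ^ F = True ✓
busy ^ valve = T ^ F = True ✓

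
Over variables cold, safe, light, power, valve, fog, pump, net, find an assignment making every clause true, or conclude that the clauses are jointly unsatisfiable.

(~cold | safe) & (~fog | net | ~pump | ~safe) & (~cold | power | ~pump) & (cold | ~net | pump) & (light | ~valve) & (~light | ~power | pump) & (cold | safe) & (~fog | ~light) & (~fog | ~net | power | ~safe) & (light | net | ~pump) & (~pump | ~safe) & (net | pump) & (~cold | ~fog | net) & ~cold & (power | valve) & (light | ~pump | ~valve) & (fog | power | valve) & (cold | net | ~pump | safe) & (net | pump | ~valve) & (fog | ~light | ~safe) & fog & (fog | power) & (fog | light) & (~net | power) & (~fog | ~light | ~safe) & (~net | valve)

Case cold = True:
  Clause (~cold) is falsified — contradiction.
Case cold = False:
  (cold | safe) forces safe = True.
  (~pump | ~safe) forces pump = False.
  (cold | ~net | pump) forces net = False.
  Clause (net | pump) is falsified — contradiction.
Both cases fail, so the formula is unsatisfiable.

No satisfying assignment exists.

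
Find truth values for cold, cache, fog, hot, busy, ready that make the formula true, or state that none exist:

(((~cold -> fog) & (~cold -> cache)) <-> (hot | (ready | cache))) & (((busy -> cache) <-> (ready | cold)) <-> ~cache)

cold: False, cache: False, fog: True, hot: False, busy: True, ready: False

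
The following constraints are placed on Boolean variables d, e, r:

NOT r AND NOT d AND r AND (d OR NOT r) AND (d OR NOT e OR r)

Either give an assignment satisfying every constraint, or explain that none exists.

Case r = True:
  Clause (NOT r) is falsified — contradiction.
Case r = False:
  Clause (r) is falsified — contradiction.
Both cases fail, so the formula is unsatisfiable.

The formula is unsatisfiable.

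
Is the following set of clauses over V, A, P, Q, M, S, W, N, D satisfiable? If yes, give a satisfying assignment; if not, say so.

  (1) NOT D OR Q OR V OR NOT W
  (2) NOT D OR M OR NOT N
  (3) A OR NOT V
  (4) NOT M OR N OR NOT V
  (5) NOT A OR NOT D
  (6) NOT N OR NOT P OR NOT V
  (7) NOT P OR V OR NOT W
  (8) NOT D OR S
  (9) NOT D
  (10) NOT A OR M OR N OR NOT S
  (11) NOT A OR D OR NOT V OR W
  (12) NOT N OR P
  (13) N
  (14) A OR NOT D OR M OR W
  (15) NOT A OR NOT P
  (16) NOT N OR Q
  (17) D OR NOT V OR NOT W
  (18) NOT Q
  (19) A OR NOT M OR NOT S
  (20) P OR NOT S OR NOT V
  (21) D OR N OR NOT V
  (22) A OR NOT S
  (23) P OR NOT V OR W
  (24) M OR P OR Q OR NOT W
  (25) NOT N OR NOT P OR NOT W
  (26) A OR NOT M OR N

Unsatisfiable

Case Q = True:
  Clause (NOT Q) is falsified — contradiction.
Case Q = False:
  (NOT D) forces D = False.
  (N) forces N = True.
  Clause (NOT N OR Q) is falsified — contradiction.
Both cases fail, so the formula is unsatisfiable.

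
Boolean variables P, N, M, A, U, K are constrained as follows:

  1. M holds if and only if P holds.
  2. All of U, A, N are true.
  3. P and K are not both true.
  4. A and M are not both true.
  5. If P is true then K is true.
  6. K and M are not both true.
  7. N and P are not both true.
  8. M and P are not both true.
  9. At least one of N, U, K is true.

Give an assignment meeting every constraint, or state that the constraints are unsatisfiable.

P = False; N = True; M = False; A = True; U = True; K = False

  (1) M=F, P=F — same ✓
  (2) {U, A, N}: all 3 true ✓
  (3) P=F, K=F — not both ✓
  (4) A=T, M=F — not both ✓
  (5) P=F ⇒ K: vacuous ✓
  (6) K=F, M=F — not both ✓
  (7) N=T, P=F — not both ✓
  (8) M=F, P=F — not both ✓
  (9) {N, U, K}: 2 true — at least one ✓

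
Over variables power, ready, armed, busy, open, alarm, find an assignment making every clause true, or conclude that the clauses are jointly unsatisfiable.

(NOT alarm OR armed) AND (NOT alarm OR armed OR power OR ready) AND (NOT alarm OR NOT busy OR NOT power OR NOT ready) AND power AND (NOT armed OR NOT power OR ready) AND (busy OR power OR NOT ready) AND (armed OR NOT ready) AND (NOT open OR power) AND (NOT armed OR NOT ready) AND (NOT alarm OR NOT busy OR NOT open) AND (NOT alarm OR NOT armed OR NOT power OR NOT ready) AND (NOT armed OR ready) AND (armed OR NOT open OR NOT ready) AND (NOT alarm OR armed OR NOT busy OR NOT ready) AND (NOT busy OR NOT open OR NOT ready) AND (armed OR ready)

Case ready = True:
  (power) forces power = True.
  (armed OR NOT ready) forces armed = True.
  Clause (NOT armed OR NOT ready) is falsified — contradiction.
Case ready = False:
  (power) forces power = True.
  (NOT armed OR NOT power OR ready) forces armed = False.
  Clause (armed OR ready) is falsified — contradiction.
Both cases fail, so the formula is unsatisfiable.

Unsatisfiable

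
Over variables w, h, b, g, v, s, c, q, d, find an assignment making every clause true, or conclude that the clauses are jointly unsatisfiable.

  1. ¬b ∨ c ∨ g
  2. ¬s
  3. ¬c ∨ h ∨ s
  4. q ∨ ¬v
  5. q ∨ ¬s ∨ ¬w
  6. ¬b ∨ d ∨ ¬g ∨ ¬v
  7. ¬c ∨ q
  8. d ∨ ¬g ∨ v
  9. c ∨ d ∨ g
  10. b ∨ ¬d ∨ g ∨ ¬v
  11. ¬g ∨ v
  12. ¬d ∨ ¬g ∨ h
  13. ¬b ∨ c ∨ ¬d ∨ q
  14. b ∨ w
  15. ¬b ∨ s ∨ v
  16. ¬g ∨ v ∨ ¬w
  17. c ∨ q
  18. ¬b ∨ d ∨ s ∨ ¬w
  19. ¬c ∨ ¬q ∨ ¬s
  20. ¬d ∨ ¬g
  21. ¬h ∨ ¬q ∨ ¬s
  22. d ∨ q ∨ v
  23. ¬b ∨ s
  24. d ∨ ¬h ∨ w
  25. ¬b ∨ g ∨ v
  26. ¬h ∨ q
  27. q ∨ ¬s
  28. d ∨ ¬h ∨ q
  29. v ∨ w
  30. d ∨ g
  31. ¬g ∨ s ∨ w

Unit clause (¬s) forces s = False.
In (¬b ∨ s) only ¬b is left, so b = False.
In (b ∨ w) only w is left, so w = True.
Set h = True.
  then (¬h ∨ q) forces q = True.
Set g = False.
  then (d ∨ g) forces d = True.
  then (b ∨ ¬d ∨ g ∨ ¬v) forces v = False.
Set c = True.
All clauses satisfied.

w: True; h: True; b: False; g: False; v: False; s: False; c: True; q: True; d: True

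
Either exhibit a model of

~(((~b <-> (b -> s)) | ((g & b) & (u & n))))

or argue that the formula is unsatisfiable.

u: False, n: False, b: True, s: True, g: False

  ~(((~b <-> (b -> s)) | ((g & b) & (u & n)))) = True
    (~b <-> (b -> s)) | ((g & b) & (u & n)) = False
      ~b <-> (b -> s) = False
        ~b = False
        b -> s = True
      (g & b) & (u & n) = False
        g & b = False
        u & n = False
The formula evaluates to True.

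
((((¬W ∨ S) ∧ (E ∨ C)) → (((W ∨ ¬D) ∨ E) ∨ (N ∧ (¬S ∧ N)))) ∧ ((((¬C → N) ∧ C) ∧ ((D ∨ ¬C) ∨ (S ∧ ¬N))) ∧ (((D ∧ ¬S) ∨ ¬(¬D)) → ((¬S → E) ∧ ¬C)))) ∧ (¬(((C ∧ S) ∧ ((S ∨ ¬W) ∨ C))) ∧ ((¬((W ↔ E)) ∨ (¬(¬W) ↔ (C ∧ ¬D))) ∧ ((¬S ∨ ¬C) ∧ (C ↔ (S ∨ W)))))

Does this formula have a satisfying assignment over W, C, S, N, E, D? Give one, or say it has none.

Case C = True: the formula simplifies to (((¬W ∨ S) → (((W ∨ ¬D) ∨ E) ∨ (N ∧ (¬S ∧ N)))) ∧ ((D ∨ (S ∧ ¬N)) ∧ ¬(((D ∧ ¬S) ∨ ¬(¬D))))) ∧ (¬S ∧ ((¬((W ↔ E)) ∨ (¬(¬W) ↔ ¬D)) ∧ (¬S ∧ (S ∨ W)))).
  D = True: the conjunct ¬(((D ∧ ¬S) ∨ ¬(¬D))) becomes ¬((¬S ∨ True)) = False.
  D = False: simplifies to (S ∧ ¬N) ∧ (¬S ∧ ((¬((W ↔ E)) ∨ ¬(¬W)) ∧ (¬S ∧ (S ∨ W)))).
    S = True: the conjunct ¬S is False.
    S = False: the conjunct S is False.
Case C = False: the conjunct C is False.
Both cases fail — unsatisfiable.

Unsatisfiable — no assignment works.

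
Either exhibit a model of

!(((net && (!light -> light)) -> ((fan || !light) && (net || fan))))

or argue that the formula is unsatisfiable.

fan = False, light = True, net = True

  !(((net && (!light -> light)) -> ((fan || !light) && (net || fan)))) = True
    (net && (!light -> light)) -> ((fan || !light) && (net || fan)) = False
      net && (!light -> light) = True
        !light -> light = True
          !light = False
      (fan || !light) && (net || fan) = False
        fan || !light = False
          !light = False
        net || fan = True
The formula evaluates to True.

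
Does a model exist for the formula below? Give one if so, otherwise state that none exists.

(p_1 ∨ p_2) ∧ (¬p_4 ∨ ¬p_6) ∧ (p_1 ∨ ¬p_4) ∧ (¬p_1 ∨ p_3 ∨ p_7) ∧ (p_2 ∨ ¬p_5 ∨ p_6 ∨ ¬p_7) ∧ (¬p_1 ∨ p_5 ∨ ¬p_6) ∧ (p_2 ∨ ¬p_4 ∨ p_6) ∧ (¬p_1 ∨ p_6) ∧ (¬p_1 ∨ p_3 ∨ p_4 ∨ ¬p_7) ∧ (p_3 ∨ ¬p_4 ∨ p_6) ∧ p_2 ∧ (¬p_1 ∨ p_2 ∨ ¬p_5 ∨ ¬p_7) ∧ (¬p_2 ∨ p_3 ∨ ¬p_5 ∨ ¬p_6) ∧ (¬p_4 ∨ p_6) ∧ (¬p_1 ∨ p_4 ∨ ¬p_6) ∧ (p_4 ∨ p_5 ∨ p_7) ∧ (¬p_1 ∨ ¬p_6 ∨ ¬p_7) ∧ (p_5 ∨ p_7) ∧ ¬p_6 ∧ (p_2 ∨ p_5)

Unit clause (p_2) forces p_2 = True.
Unit clause (¬p_6) forces p_6 = False.
In (¬p_1 ∨ p_6) only ¬p_1 is left, so p_1 = False.
In (¬p_4 ∨ p_6) only ¬p_4 is left, so p_4 = False.
Set p_3 = True.
Set p_5 = False.
  then (p_4 ∨ p_5 ∨ p_7) forces p_7 = True.
All clauses satisfied.

p_1 = False; p_2 = True; p_3 = True; p_4 = False; p_5 = False; p_6 = False; p_7 = True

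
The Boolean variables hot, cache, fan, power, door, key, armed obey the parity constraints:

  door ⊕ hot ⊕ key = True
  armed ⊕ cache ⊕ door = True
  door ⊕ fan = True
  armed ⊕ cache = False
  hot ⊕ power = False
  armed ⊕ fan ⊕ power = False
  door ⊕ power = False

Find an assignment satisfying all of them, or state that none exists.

hot = True, cache = True, fan = False, power = True, door = True, key = True, armed = True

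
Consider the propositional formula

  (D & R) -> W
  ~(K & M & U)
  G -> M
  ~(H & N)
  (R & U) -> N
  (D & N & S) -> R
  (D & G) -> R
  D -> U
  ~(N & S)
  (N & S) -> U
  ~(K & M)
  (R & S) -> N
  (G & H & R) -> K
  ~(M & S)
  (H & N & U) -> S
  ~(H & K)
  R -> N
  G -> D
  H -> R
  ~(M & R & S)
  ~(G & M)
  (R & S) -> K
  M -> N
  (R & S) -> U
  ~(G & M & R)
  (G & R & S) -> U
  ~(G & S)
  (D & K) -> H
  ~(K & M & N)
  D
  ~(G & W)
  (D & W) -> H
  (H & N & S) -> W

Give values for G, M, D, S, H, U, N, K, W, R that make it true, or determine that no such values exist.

Unit clause (D) forces D = True.
In (~D | U) only U is left, so U = True.
Try G = True:
  (~G | ~S) forces S = False.
  (~G | M) forces M = True.
  clause (~G | ~M) is falsified — backtrack.
So G = False.
Set M = False.
Set S = False.
Set H = False.
  then (~D | H | ~K) forces K = False.
  then (~D | H | ~W) forces W = False.
  then (~D | ~R | W) forces R = False.
Set N = True.
All clauses satisfied.

G: False, M: False, D: True, S: False, H: False, U: True, N: True, K: False, W: False, R: False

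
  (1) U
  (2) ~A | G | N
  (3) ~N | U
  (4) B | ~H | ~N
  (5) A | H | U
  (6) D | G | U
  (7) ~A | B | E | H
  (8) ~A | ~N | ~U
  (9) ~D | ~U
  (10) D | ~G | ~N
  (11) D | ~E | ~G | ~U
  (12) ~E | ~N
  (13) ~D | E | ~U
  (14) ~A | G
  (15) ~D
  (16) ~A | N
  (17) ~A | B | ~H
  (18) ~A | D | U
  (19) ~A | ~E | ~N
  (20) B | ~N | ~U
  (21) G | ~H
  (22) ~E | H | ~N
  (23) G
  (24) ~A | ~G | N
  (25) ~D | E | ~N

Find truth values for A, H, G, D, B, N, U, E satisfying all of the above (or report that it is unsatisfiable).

A=F, H=T, G=T, D=F, B=F, N=F, U=T, E=F

Unit clause (U) forces U = True.
In (~D | ~U) only ~D is left, so D = False.
Unit clause (G) forces G = True.
In (D | ~G | ~N) only ~N is left, so N = False.
In (D | ~E | ~G | ~U) only ~E is left, so E = False.
In (~A | N) only ~A is left, so A = False.
Set H = True.
Set B = False.
All clauses satisfied.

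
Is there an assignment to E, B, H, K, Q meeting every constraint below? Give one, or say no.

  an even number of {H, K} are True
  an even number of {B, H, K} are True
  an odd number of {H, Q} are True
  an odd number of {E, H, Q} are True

E: False, B: False, H: False, K: False, Q: True

{H, K}: 0 true → even ✓
{B, H, K}: 0 true → even ✓
{H, Q}: 1 true → odd ✓
{E, H, Q}: 1 true → odd ✓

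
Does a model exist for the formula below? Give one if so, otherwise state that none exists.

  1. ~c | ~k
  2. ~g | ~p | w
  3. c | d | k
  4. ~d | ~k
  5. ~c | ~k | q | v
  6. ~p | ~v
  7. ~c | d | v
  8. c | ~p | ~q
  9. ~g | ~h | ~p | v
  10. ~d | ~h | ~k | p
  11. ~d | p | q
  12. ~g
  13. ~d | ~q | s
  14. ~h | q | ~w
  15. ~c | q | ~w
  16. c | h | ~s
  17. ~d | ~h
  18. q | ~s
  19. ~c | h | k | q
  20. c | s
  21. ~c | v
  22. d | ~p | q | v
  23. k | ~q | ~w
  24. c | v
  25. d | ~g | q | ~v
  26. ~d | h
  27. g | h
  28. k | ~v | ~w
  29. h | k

v: True, d: False, q: True, s: True, p: False, c: False, k: True, h: True, g: False, w: False

Unit clause (~g) forces g = False.
In (g | h) only h is left, so h = True.
In (~d | ~h) only ~d is left, so d = False.
Try v = False:
  (~c | d | v) forces c = False.
  clause (c | v) is falsified — backtrack.
So v = True.
  then (~p | ~v) forces p = False.
Set q = True.
Set s = True.
Set c = False.
  then (c | d | k) forces k = True.
Set w = False.
All clauses satisfied.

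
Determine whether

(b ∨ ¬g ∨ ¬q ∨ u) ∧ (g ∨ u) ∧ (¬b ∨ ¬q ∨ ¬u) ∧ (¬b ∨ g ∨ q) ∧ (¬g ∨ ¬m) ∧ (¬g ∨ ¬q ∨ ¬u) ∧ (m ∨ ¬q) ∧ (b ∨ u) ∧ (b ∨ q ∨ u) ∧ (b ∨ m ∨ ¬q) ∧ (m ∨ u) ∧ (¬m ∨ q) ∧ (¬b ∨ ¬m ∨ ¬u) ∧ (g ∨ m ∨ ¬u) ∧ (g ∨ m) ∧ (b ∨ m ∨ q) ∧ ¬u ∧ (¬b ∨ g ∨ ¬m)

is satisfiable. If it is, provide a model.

Unsatisfiable — no assignment works.

Case u = True:
  Clause (¬u) is falsified — contradiction.
Case u = False:
  (g ∨ u) forces g = True.
  (¬g ∨ ¬m) forces m = False.
  Clause (m ∨ u) is falsified — contradiction.
Both cases fail, so the formula is unsatisfiable.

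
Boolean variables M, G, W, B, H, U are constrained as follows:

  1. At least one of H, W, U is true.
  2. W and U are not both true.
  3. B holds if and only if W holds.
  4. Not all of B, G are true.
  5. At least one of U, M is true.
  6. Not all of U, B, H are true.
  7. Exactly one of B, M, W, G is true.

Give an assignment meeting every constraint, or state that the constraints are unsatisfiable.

M = True, G = False, W = False, B = False, H = False, U = True

  (1) {H, W, U}: 1 true — at least one ✓
  (2) W=F, U=T — not both ✓
  (3) B=F, W=F — same ✓
  (4) {B, G}: 0/2 true — not all ✓
  (5) {U, M}: 2 true — at least one ✓
  (6) {U, B, H}: 1/3 true — not all ✓
  (7) {B, M, W, G}: 1 true — exactly one ✓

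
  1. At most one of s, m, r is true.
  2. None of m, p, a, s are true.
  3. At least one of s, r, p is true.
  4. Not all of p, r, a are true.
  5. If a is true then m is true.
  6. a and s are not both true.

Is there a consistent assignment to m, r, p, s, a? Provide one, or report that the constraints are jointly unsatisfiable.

m = False, r = True, p = False, s = False, a = False

  (1) {s, m, r}: 1 true — at most one ✓
  (2) {m, p, a, s}: 0 true — none ✓
  (3) {s, r, p}: 1 true — at least one ✓
  (4) {p, r, a}: 1/3 true — not all ✓
  (5) a=F ⇒ m: vacuous ✓
  (6) a=F, s=F — not both ✓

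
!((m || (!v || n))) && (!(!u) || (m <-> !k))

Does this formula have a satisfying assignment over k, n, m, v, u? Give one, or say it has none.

k: False, n: False, m: False, v: True, u: True

  !((m || (!v || n))) = True
    m || (!v || n) = False
      !v || n = False
        !v = False
  !(!u) || (m <-> !k) = True
    !(!u) = True
      !u = False
    m <-> !k = False
      !k = True
Both conjuncts True, so the formula holds.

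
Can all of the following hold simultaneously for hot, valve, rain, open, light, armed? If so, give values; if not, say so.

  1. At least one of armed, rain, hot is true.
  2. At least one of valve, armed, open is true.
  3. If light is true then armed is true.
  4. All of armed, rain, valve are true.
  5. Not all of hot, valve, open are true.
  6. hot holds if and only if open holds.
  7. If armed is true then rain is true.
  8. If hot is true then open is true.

hot = False; valve = True; rain = True; open = False; light = True; armed = True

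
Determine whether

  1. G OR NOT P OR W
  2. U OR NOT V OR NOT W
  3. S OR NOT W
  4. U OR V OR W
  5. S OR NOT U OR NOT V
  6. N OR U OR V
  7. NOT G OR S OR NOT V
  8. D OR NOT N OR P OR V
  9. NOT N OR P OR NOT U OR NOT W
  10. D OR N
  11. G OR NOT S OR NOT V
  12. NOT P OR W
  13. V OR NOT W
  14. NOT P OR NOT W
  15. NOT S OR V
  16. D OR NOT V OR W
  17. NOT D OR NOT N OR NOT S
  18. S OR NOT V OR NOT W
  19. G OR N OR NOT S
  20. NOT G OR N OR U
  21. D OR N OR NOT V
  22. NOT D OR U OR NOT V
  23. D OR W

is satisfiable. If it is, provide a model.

G: True, W: False, U: True, P: False, D: True, S: False, N: True, V: False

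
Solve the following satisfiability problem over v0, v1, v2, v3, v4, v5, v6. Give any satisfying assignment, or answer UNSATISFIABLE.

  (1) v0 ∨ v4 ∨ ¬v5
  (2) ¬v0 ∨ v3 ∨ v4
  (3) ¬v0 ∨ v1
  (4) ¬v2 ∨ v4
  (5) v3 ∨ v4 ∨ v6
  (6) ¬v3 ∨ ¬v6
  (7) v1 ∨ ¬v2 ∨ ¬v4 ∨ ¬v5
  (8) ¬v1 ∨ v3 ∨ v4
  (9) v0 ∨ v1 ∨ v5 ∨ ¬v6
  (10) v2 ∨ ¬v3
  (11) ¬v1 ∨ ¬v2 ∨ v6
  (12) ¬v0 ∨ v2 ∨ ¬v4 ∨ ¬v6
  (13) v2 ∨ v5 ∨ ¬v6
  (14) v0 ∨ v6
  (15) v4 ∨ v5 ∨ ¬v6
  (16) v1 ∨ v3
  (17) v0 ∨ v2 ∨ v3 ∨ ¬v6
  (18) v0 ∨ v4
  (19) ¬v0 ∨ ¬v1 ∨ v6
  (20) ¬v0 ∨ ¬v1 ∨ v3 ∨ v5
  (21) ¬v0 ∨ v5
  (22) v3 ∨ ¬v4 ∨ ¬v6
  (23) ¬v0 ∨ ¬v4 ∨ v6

No satisfying assignment exists.

Case v6 = True:
  (¬v3 ∨ ¬v6) forces v3 = False.
  (v1 ∨ v3) forces v1 = True.
  (¬v1 ∨ v3 ∨ v4) forces v4 = True.
  Clause (v3 ∨ ¬v4 ∨ ¬v6) is falsified — contradiction.
Case v6 = False:
  (v0 ∨ v6) forces v0 = True.
  (¬v0 ∨ v1) forces v1 = True.
  Clause (¬v0 ∨ ¬v1 ∨ v6) is falsified — contradiction.
Both cases fail, so the formula is unsatisfiable.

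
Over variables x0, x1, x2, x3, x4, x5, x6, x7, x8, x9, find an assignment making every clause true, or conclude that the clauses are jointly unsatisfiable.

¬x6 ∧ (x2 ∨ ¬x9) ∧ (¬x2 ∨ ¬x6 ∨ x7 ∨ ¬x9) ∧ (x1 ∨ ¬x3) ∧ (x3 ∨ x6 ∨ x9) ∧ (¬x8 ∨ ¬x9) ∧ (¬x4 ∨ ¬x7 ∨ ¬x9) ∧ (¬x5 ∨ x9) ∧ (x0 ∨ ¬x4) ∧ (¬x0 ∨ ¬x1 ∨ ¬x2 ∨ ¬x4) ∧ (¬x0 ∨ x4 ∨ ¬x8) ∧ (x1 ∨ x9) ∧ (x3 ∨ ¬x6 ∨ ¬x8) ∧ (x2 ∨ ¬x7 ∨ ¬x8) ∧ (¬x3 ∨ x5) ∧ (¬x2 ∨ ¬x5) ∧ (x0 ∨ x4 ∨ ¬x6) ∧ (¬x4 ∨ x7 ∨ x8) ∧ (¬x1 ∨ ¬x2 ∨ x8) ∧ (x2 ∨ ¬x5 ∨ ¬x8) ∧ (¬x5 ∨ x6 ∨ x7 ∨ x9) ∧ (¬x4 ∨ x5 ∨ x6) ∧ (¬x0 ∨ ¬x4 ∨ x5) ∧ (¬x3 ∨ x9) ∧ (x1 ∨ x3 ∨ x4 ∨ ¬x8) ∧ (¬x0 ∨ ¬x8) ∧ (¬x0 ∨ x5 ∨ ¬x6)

x0 = True; x1 = False; x2 = True; x3 = False; x4 = False; x5 = False; x6 = False; x7 = False; x8 = False; x9 = True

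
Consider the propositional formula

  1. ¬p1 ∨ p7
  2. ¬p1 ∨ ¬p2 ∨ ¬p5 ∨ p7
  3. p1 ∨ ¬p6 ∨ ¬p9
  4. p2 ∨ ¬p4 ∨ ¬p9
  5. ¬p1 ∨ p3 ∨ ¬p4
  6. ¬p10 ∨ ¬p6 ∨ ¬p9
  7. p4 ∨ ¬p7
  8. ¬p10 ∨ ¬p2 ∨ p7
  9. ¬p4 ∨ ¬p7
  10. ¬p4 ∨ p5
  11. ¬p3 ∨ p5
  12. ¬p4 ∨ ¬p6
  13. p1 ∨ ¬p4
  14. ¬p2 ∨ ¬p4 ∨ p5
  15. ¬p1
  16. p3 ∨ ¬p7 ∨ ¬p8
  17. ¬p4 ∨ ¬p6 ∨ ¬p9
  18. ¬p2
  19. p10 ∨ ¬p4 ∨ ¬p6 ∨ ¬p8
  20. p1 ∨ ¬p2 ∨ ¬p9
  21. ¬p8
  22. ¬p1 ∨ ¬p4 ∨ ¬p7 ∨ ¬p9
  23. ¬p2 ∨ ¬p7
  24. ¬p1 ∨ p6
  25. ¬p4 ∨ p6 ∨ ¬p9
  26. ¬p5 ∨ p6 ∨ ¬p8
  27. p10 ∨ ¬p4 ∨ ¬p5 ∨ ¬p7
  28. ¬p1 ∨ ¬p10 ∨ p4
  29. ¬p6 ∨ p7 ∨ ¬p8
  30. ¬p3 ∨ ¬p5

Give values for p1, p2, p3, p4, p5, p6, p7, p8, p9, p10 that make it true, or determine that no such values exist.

p1 = False, p2 = False, p3 = False, p4 = False, p5 = False, p6 = False, p7 = False, p8 = False, p9 = True, p10 = True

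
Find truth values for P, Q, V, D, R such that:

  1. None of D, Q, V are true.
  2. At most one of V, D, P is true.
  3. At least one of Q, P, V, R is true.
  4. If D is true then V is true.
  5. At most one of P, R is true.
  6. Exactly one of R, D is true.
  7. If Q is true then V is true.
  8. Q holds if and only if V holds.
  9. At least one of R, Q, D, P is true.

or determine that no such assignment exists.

P = False; Q = False; V = False; D = False; R = True

  (1) {D, Q, V}: 0 true — none ✓
  (2) {V, D, P}: 0 true — at most one ✓
  (3) {Q, P, V, R}: 1 true — at least one ✓
  (4) D=F ⇒ V: vacuous ✓
  (5) {P, R}: 1 true — at most one ✓
  (6) {R, D}: 1 true — exactly one ✓
  (7) Q=F ⇒ V: vacuous ✓
  (8) Q=F, V=F — same ✓
  (9) {R, Q, D, P}: 1 true — at least one ✓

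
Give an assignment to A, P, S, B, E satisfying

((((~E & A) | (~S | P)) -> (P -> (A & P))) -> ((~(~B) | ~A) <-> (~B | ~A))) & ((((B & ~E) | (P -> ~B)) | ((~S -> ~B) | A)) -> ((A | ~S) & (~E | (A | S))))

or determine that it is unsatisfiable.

A = False, P = True, S = False, B = True, E = True

  (((~E & A) | (~S | P)) -> (P -> (A & P))) -> ((~(~B) | ~A) <-> (~B | ~A)) = True
    ((~E & A) | (~S | P)) -> (P -> (A & P)) = False
      (~E & A) | (~S | P) = True
        ~E & A = False
          ~E = False
        ~S | P = True
          ~S = True
      P -> (A & P) = False
        A & P = False
    (~(~B) | ~A) <-> (~B | ~A) = True
      ~(~B) | ~A = True
        ~(~B) = True
          ~B = False
        ~A = True
      ~B | ~A = True
        ~B = False
        ~A = True
  (((B & ~E) | (P -> ~B)) | ((~S -> ~B) | A)) -> ((A | ~S) & (~E | (A | S))) = True
    ((B & ~E) | (P -> ~B)) | ((~S -> ~B) | A) = False
      (B & ~E) | (P -> ~B) = False
        B & ~E = False
          ~E = False
        P -> ~B = False
          ~B = False
      (~S -> ~B) | A = False
        ~S -> ~B = False
          ~S = True
          ~B = False
    (A | ~S) & (~E | (A | S)) = False
      A | ~S = True
        ~S = True
      ~E | (A | S) = False
        ~E = False
        A | S = False
Both conjuncts True, so the formula holds.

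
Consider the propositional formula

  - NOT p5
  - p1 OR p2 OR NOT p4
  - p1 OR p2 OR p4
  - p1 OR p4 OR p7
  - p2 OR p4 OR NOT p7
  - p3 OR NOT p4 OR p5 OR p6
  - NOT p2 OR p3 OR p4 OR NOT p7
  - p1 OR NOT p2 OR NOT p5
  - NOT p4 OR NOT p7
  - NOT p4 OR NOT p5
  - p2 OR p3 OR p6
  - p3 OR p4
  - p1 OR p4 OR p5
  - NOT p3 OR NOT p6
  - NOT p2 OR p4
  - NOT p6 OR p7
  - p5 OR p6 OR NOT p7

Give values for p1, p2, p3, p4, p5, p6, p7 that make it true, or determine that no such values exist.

Unit clause (NOT p5) forces p5 = False.
Set p1 = False.
  then (p1 OR p4 OR p5) forces p4 = True.
  then (p1 OR p2 OR NOT p4) forces p2 = True.
  then (NOT p4 OR NOT p7) forces p7 = False.
  then (NOT p6 OR p7) forces p6 = False.
  then (p3 OR NOT p4 OR p5 OR p6) forces p3 = True.
All clauses satisfied.

p1 = False, p2 = True, p3 = True, p4 = True, p5 = False, p6 = False, p7 = False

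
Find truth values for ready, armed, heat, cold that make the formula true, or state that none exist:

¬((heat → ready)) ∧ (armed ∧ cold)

ready=F, armed=T, heat=T, cold=T

  ¬((heat → ready)) = True
    heat → ready = False
  armed ∧ cold = True
Both conjuncts True, so the formula holds.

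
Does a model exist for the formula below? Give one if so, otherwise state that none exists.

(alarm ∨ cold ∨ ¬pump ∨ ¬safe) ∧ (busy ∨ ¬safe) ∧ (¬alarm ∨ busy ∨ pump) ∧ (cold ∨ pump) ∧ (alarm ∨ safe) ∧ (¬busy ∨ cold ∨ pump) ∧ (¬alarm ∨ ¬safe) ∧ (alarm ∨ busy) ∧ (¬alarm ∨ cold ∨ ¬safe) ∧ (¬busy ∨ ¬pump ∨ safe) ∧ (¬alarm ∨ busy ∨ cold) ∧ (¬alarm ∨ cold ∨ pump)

alarm = False; pump = True; busy = True; cold = True; safe = True

Set alarm = False.
  then (alarm ∨ safe) forces safe = True.
  then (alarm ∨ busy) forces busy = True.
Set pump = True.
  then (alarm ∨ cold ∨ ¬pump ∨ ¬safe) forces cold = True.
All clauses satisfied.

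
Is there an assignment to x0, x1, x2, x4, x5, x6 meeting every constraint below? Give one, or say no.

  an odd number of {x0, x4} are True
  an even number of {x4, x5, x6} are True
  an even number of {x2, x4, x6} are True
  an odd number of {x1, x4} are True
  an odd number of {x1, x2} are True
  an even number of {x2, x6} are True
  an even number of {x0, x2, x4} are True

Unsatisfiable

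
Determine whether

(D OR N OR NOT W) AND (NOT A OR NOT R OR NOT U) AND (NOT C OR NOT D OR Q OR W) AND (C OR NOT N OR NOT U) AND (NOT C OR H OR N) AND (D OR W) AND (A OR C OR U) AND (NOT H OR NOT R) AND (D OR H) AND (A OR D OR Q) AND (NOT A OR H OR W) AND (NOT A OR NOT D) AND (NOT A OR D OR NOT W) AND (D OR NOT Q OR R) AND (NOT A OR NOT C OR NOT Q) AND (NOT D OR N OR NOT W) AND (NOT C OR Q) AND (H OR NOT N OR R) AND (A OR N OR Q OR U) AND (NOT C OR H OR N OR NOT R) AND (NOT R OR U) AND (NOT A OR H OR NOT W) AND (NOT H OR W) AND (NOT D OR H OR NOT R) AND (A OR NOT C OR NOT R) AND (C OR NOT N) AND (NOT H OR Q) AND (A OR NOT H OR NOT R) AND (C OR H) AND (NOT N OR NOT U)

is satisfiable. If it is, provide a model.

U: False, C: True, N: True, A: False, W: True, H: True, D: True, Q: True, R: False

Set U = False.
  then (NOT R OR U) forces R = False.
Try C = False:
  (A OR C OR U) forces A = True.
  (NOT A OR NOT D) forces D = False.
  (D OR W) forces W = True.
  clause (NOT A OR D OR NOT W) is falsified — backtrack.
So C = True.
  then (NOT C OR Q) forces Q = True.
  then (D OR NOT Q OR R) forces D = True.
  then (NOT A OR NOT C OR NOT Q) forces A = False.
Set N = True.
  then (H OR NOT N OR R) forces H = True.
  then (NOT H OR W) forces W = True.
All clauses satisfied.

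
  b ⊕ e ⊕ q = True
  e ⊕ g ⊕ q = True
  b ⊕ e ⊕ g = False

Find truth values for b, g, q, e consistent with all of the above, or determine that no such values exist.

b: True; g: True; q: False; e: False

b ⊕ e ⊕ q = T ⊕ F ⊕ F = True ✓
e ⊕ g ⊕ q = F ⊕ T ⊕ F = True ✓
b ⊕ e ⊕ g = T ⊕ F ⊕ T = False ✓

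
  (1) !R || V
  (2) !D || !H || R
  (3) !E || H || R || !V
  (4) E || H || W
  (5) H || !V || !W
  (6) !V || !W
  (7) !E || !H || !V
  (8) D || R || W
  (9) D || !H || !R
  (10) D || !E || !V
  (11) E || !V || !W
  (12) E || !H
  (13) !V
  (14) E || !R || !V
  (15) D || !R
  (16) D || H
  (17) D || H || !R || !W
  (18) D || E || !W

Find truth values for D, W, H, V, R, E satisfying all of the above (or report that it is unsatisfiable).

D: True; W: True; H: False; V: False; R: False; E: True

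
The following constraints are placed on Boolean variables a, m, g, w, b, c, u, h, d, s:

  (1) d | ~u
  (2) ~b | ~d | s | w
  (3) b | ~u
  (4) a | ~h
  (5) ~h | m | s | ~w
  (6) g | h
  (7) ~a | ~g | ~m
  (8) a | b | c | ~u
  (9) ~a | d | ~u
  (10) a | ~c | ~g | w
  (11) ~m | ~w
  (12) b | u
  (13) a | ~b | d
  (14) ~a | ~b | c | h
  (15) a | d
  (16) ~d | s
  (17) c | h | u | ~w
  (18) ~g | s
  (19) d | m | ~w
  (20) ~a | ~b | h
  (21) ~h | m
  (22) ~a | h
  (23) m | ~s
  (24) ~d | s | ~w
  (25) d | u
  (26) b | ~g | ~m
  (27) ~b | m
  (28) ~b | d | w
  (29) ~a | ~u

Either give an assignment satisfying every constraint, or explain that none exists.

a = False, m = True, g = True, w = False, b = True, c = False, u = True, h = False, d = True, s = True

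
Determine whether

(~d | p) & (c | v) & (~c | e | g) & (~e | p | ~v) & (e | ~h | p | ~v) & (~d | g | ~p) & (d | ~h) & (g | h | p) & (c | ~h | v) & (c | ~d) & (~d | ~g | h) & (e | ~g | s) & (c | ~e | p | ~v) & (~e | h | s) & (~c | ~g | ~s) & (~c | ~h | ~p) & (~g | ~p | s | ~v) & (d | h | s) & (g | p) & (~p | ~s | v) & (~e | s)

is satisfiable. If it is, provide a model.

Try d = True:
  (~d | p) forces p = True.
  (~d | g | ~p) forces g = True.
  (c | ~d) forces c = True.
  (~d | ~g | h) forces h = True.
  clause (~c | ~h | ~p) is falsified — backtrack.
So d = False.
  then (d | ~h) forces h = False.
  then (d | h | s) forces s = True.
Set g = True.
  then (~c | ~g | ~s) forces c = False.
  then (c | v) forces v = True.
Set p = True.
Set e = True.
All clauses satisfied.

d=F; g=T; p=T; c=F; s=T; v=T; h=F; e=T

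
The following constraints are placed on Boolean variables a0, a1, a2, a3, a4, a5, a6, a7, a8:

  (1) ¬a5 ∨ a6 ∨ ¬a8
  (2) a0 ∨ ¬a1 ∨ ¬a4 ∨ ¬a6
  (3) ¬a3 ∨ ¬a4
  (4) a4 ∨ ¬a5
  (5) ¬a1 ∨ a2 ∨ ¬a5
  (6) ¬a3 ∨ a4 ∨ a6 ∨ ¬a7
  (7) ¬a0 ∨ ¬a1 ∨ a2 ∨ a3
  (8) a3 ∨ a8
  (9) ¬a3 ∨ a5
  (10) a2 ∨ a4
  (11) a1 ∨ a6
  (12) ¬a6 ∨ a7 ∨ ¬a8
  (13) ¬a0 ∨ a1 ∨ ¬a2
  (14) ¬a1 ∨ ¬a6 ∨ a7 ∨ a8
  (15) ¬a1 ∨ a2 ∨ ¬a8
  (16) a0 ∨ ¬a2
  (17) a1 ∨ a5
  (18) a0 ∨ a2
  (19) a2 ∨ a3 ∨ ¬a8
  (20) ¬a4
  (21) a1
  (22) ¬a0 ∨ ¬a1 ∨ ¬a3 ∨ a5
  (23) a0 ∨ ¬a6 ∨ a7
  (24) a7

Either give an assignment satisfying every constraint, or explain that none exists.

a0 = True, a1 = True, a2 = True, a3 = False, a4 = False, a5 = False, a6 = True, a7 = True, a8 = True

Unit clause (¬a4) forces a4 = False.
Unit clause (a1) forces a1 = True.
Unit clause (a7) forces a7 = True.
In (a4 ∨ ¬a5) only ¬a5 is left, so a5 = False.
In (¬a3 ∨ a5) only ¬a3 is left, so a3 = False.
In (a2 ∨ a4) only a2 is left, so a2 = True.
In (a0 ∨ ¬a2) only a0 is left, so a0 = True.
In (a3 ∨ a8) only a8 is left, so a8 = True.
Set a6 = True.
All clauses satisfied.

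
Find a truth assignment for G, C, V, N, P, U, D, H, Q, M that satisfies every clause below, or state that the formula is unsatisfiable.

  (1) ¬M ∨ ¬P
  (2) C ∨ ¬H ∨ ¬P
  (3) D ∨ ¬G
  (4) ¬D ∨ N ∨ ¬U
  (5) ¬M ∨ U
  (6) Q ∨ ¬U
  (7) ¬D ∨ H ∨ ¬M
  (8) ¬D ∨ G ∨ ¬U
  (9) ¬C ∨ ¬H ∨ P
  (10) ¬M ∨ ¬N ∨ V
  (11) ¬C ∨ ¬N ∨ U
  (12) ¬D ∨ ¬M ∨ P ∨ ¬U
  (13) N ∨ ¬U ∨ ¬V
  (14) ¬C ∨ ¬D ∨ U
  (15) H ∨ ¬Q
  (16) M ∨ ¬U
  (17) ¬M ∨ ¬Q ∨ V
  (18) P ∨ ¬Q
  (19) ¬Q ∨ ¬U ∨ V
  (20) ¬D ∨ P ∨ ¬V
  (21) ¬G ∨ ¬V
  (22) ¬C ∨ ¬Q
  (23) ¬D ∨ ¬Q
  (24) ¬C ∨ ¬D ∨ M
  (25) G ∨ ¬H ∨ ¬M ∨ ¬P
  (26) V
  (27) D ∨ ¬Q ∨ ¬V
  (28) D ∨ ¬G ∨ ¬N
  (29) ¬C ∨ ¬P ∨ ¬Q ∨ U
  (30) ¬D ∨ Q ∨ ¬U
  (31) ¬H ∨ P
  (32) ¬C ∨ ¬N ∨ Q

Unit clause (V) forces V = True.
In (¬G ∨ ¬V) only ¬G is left, so G = False.
Set C = True.
  then (¬C ∨ ¬Q) forces Q = False.
  then (¬C ∨ ¬N ∨ Q) forces N = False.
  then (Q ∨ ¬U) forces U = False.
  then (¬C ∨ ¬D ∨ U) forces D = False.
  then (¬M ∨ U) forces M = False.
Set P = True.
Set H = False.
All clauses satisfied.

G=F; C=T; V=T; N=F; P=T; U=F; D=F; H=F; Q=F; M=F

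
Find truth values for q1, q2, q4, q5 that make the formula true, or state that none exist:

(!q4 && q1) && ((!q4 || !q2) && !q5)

q1: True, q2: False, q4: False, q5: False

  !q4 && q1 = True
    !q4 = True
  (!q4 || !q2) && !q5 = True
    !q4 || !q2 = True
      !q4 = True
      !q2 = True
    !q5 = True
Both conjuncts True, so the formula holds.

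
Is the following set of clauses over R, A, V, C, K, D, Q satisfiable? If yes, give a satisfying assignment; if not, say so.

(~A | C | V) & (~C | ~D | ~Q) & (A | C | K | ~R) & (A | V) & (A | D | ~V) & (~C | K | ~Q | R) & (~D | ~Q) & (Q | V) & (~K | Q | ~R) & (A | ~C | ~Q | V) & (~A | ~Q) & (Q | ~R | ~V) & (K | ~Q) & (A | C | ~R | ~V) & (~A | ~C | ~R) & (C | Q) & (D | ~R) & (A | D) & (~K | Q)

R=F; A=F; V=T; C=T; K=F; D=T; Q=F

Try R = True:
  (D | ~R) forces D = True.
  (~D | ~Q) forces Q = False.
  (Q | V) forces V = True.
  clause (Q | ~R | ~V) is falsified — backtrack.
So R = False.
Set A = False.
  then (A | V) forces V = True.
  then (A | D | ~V) forces D = True.
  then (~D | ~Q) forces Q = False.
  then (C | Q) forces C = True.
  then (~K | Q) forces K = False.
All clauses satisfied.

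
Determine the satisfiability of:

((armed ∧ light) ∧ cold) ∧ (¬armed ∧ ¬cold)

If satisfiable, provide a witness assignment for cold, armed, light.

Case cold = True: the conjunct ¬cold is False.
Case cold = False: the conjunct cold is False.
Both cases fail — unsatisfiable.

Unsatisfiable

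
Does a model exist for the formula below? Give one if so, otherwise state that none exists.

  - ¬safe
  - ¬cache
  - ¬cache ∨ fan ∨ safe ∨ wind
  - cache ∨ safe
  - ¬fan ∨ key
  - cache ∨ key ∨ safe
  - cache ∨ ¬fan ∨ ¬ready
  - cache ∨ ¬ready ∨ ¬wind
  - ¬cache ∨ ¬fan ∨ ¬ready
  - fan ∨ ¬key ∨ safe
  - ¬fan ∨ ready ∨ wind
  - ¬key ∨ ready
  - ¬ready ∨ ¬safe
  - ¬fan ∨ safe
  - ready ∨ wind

UNSATISFIABLE

Case safe = True:
  Clause (¬safe) is falsified — contradiction.
Case safe = False:
  (¬cache) forces cache = False.
  Clause (cache ∨ safe) is falsified — contradiction.
Both cases fail, so the formula is unsatisfiable.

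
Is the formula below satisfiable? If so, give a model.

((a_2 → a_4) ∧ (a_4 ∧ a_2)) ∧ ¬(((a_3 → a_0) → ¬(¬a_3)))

a_0: True, a_2: True, a_3: False, a_4: True

  (a_2 → a_4) ∧ (a_4 ∧ a_2) = True
    a_2 → a_4 = True
    a_4 ∧ a_2 = True
  ¬(((a_3 → a_0) → ¬(¬a_3))) = True
    (a_3 → a_0) → ¬(¬a_3) = False
      a_3 → a_0 = True
      ¬(¬a_3) = False
        ¬a_3 = True
Both conjuncts True, so the formula holds.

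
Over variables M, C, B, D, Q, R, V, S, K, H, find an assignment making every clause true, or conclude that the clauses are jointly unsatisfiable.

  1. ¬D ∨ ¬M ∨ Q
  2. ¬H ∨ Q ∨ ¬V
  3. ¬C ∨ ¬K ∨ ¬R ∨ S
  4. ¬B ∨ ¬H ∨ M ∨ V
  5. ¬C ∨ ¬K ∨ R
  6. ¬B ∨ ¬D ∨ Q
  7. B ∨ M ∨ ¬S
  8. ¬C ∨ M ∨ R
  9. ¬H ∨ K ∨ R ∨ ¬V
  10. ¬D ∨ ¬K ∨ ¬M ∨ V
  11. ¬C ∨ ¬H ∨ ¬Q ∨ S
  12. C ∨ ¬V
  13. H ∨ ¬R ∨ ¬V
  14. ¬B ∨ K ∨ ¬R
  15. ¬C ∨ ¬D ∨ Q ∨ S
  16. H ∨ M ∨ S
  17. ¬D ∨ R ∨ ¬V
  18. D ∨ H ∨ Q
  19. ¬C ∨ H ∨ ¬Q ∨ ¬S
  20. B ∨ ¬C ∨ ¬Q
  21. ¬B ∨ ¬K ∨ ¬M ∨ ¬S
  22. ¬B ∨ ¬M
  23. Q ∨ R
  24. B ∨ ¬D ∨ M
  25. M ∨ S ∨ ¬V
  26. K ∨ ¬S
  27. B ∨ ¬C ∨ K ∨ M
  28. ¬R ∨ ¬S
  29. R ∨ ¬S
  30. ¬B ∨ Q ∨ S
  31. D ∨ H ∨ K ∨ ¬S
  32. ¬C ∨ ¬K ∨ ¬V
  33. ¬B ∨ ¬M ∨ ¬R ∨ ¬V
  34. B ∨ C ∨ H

M: True, C: False, B: False, D: False, Q: True, R: False, V: False, S: False, K: False, H: True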